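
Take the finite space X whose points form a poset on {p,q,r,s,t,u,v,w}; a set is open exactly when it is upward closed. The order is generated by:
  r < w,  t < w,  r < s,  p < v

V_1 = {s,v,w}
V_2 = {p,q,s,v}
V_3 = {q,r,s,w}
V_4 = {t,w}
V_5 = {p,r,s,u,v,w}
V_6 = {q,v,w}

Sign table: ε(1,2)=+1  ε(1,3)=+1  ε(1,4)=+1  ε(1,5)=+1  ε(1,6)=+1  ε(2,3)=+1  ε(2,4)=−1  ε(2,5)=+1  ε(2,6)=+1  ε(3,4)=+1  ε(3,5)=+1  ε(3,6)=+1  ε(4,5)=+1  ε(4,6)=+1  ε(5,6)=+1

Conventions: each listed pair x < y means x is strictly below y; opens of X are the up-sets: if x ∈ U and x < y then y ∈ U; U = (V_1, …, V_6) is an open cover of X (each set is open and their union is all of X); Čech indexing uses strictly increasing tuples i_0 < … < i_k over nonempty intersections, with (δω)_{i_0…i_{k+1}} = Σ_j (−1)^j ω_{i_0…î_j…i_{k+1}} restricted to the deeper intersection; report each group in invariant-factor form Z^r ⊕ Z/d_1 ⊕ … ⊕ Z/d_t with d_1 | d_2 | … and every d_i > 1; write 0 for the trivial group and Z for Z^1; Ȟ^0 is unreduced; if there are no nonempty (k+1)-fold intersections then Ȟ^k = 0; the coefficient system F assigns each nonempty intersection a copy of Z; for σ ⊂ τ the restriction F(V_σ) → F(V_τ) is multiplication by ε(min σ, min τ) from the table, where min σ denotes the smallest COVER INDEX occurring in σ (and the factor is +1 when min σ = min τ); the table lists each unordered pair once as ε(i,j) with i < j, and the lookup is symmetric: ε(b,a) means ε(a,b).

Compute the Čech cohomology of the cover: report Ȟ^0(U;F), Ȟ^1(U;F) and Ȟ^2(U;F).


Ȟ^0 = Z, Ȟ^1 = 0 and Ȟ^2 = Z

nerve of the cover:
  V12={s,v} V13={s,w} V14={w} V15={s,v,w} V16={v,w} V23={q,s} V25={p,s,v} V26={q,v} V34={w} V35={r,s,w} V36={q,w} V45={w} V46={w} V56={v,w}
  V123={s} V125={s,v} V126={v} V134={w} V135={s,w} V136={w} V145={w} V146={w} V156={v,w} V235={s} V236={q} V256={v} V345={w} V346={w} V356={w} V456={w}
  V1235={s} V1256={v} V1345={w} V1346={w} V1356={w} V1456={w} V3456={w}
  V13456={w}
C dims 6,14,16,7; δ0: rk 5, SNF 1^5; δ1: rk 9, SNF 1^9; δ2: rk 6, SNF 1^6
Ȟ^0 = (6 − 5) − 0 = 1, so Ȟ^0 ≅ Z
Ȟ^1 = (14 − 9) − 5 = 0, so Ȟ^1 ≅ 0
Ȟ^2 = (16 − 6) − 9 = 1, so Ȟ^2 ≅ Z


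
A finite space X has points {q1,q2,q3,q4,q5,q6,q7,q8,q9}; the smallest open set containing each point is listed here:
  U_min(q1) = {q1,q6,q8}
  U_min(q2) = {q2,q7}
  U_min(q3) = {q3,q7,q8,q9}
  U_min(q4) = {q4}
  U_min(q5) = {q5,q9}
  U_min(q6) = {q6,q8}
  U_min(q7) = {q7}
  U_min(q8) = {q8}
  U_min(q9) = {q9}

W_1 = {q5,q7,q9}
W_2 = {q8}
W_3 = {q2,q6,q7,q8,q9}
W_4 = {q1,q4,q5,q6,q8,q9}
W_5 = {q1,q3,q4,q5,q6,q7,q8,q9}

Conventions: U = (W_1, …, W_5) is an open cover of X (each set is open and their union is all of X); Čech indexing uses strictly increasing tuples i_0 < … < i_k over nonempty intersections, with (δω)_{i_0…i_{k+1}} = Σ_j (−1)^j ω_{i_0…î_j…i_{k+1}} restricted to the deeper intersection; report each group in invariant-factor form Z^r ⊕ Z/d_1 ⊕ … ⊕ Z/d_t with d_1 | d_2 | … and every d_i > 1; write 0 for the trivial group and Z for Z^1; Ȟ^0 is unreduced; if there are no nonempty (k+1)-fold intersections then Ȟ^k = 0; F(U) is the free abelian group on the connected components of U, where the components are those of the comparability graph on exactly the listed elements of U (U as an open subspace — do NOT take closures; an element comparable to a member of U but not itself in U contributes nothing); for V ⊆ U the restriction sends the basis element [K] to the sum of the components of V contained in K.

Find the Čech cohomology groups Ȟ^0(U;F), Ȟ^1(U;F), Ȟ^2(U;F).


Ȟ^0 = Z^2, Ȟ^1 = 0 and Ȟ^2 = 0

cover nerve:
  W13={q7,q9} W14={q5,q9} W15={q5,q7,q9} W23={q8} W24={q8} W25={q8} W34={q6,q8,q9} W35={q6,q7,q8,q9} W45={q1,q4,q5,q6,q8,q9}
  W134={q9} W135={q7,q9} W145={q5,q9} W234={q8} W235={q8} W245={q8} W345={q6,q8,q9}
  W1345={q9} W2345={q8}
components per intersection:
  W1: {q5,q9} {q7}
  W2: {q8}
  W3: {q2,q7} {q6,q8} {q9}
  W4: {q1,q6,q8} {q4} {q5,q9}
  W5: {q1,q3,q5,q6,q7,q8,q9} {q4}
  W13: {q7} {q9}
  W14: {q5,q9}
  W15: {q5,q9} {q7}
  W23: {q8}
  W24: {q8}
  W25: {q8}
  W34: {q6,q8} {q9}
  W35: {q6,q8} {q7} {q9}
  W45: {q1,q6,q8} {q4} {q5,q9}
  W134: {q9}
  W135: {q7} {q9}
  W145: {q5,q9}
  W234: {q8}
  W235: {q8}
  W245: {q8}
  W345: {q6,q8} {q9}
  W1345: {q9}
  W2345: {q8}
C dims 11,16,9,2; δ0: rk 9, SNF 1^9; δ1: rk 7, SNF 1^7; δ2: rk 2, SNF 1^2
Ȟ^0: (11−9)−0=2 ⇒ Z^2
Ȟ^1: (16−7)−9=0 ⇒ 0
Ȟ^2: (9−2)−7=0 ⇒ 0


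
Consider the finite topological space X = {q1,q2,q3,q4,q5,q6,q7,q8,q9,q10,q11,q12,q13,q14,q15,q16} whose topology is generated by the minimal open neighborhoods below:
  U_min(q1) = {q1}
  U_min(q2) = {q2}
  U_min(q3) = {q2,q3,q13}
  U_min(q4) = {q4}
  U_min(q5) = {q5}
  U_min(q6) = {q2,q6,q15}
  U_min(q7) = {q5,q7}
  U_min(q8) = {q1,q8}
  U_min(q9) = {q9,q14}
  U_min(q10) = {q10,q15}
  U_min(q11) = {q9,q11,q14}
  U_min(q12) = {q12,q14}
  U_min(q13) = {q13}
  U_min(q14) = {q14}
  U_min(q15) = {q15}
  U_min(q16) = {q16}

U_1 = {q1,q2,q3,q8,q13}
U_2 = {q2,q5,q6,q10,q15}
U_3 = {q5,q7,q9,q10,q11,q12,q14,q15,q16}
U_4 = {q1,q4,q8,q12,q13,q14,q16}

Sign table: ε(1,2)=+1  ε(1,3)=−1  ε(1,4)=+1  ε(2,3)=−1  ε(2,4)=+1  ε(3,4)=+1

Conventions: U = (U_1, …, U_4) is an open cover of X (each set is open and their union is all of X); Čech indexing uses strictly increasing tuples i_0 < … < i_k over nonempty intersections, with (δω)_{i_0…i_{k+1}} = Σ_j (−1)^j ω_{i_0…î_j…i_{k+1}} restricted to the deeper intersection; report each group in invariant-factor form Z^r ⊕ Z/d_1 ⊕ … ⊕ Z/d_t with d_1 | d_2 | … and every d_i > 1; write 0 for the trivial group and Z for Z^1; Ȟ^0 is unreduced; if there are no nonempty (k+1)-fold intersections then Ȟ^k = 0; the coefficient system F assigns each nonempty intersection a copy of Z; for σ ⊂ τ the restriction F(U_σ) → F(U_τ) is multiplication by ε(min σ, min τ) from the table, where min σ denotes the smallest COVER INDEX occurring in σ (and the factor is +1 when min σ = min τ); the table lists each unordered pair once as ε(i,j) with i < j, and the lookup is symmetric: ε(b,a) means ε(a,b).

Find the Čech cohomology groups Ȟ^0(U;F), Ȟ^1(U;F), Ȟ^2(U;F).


Ȟ^0 = 0, Ȟ^1 = Z/2, Ȟ^2 = 0

nonempty intersections:
  U12={q2} U14={q1,q8,q13} U23={q5,q10,q15} U34={q12,q14,q16}
C dims 4,4; δ0: rk 4, SNF 1^3·2
Ȟ^0: (4−4)−0=0 ⇒ 0
Ȟ^1: (4−0)−4=0 plus torsion [2] ⇒ Z/2
Ȟ^2: (0−0)−0=0 ⇒ 0


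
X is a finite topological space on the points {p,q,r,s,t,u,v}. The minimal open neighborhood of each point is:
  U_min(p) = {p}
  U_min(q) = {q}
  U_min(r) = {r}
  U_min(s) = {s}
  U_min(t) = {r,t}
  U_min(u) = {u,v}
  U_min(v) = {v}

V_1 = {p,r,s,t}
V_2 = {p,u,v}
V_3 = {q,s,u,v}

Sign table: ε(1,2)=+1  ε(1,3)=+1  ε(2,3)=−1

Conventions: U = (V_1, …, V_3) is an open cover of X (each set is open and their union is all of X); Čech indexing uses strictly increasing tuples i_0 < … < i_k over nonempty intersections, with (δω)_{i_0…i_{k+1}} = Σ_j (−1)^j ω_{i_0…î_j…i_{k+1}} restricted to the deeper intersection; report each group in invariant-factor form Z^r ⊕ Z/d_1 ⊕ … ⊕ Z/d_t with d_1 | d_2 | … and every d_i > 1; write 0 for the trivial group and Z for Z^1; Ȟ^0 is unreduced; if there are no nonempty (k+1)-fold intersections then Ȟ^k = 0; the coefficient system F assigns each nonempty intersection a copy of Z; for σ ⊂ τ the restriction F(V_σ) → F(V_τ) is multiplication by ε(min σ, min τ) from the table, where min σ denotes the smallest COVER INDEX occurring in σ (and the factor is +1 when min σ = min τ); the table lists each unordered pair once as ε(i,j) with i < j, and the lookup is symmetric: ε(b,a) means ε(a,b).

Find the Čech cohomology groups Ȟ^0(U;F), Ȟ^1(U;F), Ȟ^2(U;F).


Ȟ^0(U;F) ≅ 0,  Ȟ^1(U;F) ≅ Z/2,  Ȟ^2(U;F) ≅ 0

nerve simplices:
  V12={p} V13={s} V23={u,v}
C dims 3,3; δ0: rk 3, SNF 1^2·2
degree 0: 3−3−0 = 0 → Ȟ^0 ≅ 0
degree 1: 3−0−3 = 0 plus torsion [2] → Ȟ^1 ≅ Z/2
degree 2: 0−0−0 = 0 → Ȟ^2 ≅ 0


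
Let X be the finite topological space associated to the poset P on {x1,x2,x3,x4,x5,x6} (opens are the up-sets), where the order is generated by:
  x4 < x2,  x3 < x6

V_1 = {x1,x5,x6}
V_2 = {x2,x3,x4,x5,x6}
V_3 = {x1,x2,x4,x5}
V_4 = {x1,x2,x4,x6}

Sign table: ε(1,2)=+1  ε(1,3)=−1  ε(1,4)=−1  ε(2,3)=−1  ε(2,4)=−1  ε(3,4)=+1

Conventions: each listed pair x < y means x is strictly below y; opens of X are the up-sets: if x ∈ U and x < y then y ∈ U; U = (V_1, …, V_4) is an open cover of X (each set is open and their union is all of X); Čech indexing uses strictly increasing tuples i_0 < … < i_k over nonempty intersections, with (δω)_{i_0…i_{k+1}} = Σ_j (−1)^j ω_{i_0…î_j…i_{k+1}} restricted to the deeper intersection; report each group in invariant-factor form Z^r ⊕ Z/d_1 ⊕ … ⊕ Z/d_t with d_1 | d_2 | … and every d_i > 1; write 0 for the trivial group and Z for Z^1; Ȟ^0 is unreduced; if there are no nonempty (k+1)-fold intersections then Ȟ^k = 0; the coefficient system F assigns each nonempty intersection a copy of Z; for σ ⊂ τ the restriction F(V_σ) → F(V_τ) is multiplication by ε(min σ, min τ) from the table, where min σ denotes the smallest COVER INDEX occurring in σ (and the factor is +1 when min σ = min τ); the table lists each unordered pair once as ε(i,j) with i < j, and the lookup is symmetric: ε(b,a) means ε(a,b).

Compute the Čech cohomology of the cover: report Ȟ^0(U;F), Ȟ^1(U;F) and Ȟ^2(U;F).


Ȟ^0 = Z; Ȟ^1 = 0; Ȟ^2 = Z

nonempty overlaps:
  V12={x5,x6} V13={x1,x5} V14={x1,x6} V23={x2,x4,x5} V24={x2,x4,x6} V34={x1,x2,x4}
  V123={x5} V124={x6} V134={x1} V234={x2,x4}
C dims 4,6,4; δ0: rk 3, SNF 1^3; δ1: rk 3, SNF 1^3
degree 0: 4−3−0 = 1 → Ȟ^0 ≅ Z
degree 1: 6−3−3 = 0 → Ȟ^1 ≅ 0
degree 2: 4−0−3 = 1 → Ȟ^2 ≅ Z


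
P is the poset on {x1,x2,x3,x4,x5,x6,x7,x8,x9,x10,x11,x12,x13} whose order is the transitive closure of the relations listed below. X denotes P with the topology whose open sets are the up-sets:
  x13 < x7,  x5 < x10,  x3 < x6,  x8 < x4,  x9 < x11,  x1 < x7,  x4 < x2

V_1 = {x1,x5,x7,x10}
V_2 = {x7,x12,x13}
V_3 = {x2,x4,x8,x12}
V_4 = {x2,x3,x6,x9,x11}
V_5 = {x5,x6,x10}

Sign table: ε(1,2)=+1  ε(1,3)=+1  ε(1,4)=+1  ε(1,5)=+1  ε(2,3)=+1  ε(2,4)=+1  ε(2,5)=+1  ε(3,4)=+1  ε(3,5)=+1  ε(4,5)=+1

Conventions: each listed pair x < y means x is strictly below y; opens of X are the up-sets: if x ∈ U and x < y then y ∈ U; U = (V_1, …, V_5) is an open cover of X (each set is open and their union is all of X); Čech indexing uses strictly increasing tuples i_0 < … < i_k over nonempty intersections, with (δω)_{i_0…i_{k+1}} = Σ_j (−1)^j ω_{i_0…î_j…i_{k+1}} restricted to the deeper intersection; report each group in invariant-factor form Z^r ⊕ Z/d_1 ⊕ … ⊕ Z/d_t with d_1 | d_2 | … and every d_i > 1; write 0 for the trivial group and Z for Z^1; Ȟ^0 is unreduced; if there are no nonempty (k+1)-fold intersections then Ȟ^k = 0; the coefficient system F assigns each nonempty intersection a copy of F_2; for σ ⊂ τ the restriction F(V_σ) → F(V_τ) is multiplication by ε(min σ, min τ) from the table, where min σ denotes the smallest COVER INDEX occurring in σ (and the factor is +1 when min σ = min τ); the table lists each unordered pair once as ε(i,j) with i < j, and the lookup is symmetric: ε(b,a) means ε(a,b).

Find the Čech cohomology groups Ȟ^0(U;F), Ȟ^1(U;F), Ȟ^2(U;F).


Ȟ^0(U;F) ≅ Z/2, Ȟ^1(U;F) ≅ Z/2, Ȟ^2(U;F) ≅ 0

nerve of the cover:
  V12={x7} V15={x5,x10} V23={x12} V34={x2} V45={x6}
C dims 5,5; δ0: rk_F2 4
Ȟ^0 = (5 − 4) − 0 = 1, so Ȟ^0 ≅ Z/2
Ȟ^1 = (5 − 0) − 4 = 1, so Ȟ^1 ≅ Z/2
Ȟ^2 = (0 − 0) − 0 = 0, so Ȟ^2 ≅ 0


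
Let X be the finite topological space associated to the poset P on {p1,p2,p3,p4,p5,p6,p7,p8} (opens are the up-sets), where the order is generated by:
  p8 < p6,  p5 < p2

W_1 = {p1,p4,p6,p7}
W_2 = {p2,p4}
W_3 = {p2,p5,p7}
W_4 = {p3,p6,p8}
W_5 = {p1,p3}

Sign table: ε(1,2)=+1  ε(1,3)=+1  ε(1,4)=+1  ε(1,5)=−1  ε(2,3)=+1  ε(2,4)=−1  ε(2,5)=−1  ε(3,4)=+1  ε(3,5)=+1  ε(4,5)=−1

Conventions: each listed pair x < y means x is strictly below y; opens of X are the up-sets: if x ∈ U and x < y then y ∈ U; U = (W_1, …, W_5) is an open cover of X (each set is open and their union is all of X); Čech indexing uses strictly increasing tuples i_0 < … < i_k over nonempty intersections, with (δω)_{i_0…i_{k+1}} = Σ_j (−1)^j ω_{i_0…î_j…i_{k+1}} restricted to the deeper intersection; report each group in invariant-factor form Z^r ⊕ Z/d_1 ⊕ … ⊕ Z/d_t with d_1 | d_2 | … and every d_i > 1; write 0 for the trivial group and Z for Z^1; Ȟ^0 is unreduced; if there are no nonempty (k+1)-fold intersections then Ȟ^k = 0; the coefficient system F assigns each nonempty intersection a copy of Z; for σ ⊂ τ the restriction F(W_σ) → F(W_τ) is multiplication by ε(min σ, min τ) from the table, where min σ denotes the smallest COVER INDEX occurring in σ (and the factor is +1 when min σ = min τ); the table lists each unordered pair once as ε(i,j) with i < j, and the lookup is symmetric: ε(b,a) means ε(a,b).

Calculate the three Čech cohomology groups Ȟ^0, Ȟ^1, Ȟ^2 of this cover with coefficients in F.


Ȟ^0(U;F) ≅ Z; Ȟ^1(U;F) ≅ Z^2; Ȟ^2(U;F) ≅ 0

cover nerve:
  W12={p4} W13={p7} W14={p6} W15={p1} W23={p2} W45={p3}
C dims 5,6; δ0: rk 4, SNF 1^4
Ȟ^0: (5−4)−0=1 ⇒ Z
Ȟ^1: (6−0)−4=2 ⇒ Z^2
Ȟ^2: (0−0)−0=0 ⇒ 0


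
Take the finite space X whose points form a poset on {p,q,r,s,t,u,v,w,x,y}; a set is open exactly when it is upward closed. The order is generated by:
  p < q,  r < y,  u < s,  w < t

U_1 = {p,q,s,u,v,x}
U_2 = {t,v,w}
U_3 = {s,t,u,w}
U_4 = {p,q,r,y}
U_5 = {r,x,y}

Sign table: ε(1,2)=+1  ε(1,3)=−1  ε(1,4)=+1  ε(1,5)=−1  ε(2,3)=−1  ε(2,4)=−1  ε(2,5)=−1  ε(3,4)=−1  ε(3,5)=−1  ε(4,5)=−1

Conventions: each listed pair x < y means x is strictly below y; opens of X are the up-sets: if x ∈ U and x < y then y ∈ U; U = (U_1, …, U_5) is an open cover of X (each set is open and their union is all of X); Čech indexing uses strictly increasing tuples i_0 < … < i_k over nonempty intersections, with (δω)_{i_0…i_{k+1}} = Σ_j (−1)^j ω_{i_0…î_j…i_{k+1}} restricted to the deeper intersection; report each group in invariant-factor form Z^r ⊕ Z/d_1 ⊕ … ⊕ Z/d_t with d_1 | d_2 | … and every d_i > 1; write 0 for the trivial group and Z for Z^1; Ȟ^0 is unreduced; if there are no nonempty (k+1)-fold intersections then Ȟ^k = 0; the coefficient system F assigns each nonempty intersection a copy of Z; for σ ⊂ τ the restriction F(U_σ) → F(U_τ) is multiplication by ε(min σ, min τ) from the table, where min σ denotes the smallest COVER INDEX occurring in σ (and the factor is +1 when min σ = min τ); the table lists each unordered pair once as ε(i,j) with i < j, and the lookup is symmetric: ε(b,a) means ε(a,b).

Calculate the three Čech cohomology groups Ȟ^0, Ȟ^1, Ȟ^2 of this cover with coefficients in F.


Ȟ^0 = Z,  Ȟ^1 = Z^2,  Ȟ^2 = 0

nerve of the cover:
  U12={v} U13={s,u} U14={p,q} U15={x} U23={t,w} U45={r,y}
C dims 5,6; δ0: rk 4, SNF 1^4
Ȟ^0 = (5 − 4) − 0 = 1, so Ȟ^0 ≅ Z
Ȟ^1 = (6 − 0) − 4 = 2, so Ȟ^1 ≅ Z^2
Ȟ^2 = (0 − 0) − 0 = 0, so Ȟ^2 ≅ 0


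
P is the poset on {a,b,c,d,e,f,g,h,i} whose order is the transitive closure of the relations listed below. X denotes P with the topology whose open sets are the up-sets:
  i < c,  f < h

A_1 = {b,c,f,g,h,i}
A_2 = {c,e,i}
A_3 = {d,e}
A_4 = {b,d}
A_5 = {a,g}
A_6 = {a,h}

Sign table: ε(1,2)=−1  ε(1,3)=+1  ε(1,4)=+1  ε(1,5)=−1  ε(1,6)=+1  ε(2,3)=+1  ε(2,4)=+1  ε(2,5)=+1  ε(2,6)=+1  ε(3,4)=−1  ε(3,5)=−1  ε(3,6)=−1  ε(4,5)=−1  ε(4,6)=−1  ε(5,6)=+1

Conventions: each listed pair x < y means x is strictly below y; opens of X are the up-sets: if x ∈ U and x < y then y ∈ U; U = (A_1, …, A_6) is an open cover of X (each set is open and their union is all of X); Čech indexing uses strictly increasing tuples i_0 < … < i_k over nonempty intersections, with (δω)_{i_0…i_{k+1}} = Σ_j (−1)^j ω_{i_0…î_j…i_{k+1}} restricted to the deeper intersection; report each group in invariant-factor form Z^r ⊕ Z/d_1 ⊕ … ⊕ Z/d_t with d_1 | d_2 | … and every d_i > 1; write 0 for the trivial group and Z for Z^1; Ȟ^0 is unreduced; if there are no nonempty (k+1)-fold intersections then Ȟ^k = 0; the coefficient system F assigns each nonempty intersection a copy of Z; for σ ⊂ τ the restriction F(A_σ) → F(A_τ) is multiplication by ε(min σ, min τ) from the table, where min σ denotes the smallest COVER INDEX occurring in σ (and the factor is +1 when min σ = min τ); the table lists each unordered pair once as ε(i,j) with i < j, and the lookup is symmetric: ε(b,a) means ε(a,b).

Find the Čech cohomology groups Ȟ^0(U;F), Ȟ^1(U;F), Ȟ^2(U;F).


nonempty intersections:
  A12={c,i} A14={b} A15={g} A16={h} A23={e} A34={d} A56={a}
C dims 6,7; δ0: rk 6, SNF 1^5·2
Ȟ^0: (6−6)−0=0 ⇒ 0
Ȟ^1: (7−0)−6=1 plus torsion [2] ⇒ Z ⊕ Z/2
Ȟ^2: (0−0)−0=0 ⇒ 0

Ȟ^0 ≅ 0, Ȟ^1 ≅ Z ⊕ Z/2 and Ȟ^2 ≅ 0


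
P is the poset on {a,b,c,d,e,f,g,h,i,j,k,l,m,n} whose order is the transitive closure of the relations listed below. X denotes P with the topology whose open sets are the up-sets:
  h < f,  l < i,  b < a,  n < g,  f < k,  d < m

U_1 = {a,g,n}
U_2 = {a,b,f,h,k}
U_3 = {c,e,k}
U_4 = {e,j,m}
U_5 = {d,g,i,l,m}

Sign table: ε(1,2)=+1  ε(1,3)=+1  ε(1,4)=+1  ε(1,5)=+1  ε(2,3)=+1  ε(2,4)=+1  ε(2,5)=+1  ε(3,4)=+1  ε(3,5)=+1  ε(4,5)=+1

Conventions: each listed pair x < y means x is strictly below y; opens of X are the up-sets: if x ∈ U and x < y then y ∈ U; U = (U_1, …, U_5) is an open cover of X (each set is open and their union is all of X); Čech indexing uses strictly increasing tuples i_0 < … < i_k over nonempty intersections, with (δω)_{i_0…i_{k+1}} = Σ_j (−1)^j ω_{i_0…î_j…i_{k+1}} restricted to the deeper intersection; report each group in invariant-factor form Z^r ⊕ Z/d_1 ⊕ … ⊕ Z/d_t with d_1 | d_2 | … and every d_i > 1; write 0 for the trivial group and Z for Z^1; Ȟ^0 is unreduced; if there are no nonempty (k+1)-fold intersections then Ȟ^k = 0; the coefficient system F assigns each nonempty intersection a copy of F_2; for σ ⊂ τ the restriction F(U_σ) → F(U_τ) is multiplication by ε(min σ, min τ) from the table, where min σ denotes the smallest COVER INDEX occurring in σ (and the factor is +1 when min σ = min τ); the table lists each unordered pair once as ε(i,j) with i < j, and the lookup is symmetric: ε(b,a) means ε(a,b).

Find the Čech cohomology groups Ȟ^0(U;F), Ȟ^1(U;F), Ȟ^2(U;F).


Ȟ^0 ≅ Z/2, Ȟ^1 ≅ Z/2 and Ȟ^2 ≅ 0

nonempty intersections:
  U12={a} U15={g} U23={k} U34={e} U45={m}
C dims 5,5; δ0: rk_F2 4
Ȟ^0: (5−4)−0=1 ⇒ Z/2
Ȟ^1: (5−0)−4=1 ⇒ Z/2
Ȟ^2: (0−0)−0=0 ⇒ 0


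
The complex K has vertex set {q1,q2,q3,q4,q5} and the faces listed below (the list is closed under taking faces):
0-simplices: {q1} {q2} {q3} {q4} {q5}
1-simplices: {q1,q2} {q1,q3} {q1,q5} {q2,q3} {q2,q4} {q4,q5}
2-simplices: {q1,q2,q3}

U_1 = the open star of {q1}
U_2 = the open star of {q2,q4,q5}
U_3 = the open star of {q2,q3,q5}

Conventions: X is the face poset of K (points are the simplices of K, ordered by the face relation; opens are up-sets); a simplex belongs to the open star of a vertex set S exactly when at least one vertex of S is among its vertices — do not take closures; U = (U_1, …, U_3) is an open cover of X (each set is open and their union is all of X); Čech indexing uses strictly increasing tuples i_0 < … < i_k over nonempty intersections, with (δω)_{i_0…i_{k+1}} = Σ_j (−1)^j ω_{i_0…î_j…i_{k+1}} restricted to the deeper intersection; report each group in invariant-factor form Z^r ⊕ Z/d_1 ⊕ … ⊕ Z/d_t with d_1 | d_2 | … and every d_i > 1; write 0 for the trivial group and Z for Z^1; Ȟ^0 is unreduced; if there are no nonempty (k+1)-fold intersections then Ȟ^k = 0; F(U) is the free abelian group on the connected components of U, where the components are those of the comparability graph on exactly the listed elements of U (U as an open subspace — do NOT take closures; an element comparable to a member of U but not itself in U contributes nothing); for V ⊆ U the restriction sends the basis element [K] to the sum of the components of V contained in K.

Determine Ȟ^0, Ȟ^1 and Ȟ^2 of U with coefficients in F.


cover nerve:
  U1={{q1},{q1,q2},{q1,q3},{q1,q5},{q1,q2,q3}} U2={{q2},{q4},{q5},{q1,q2},{q1,q5},{q2,q3},{q2,q4},{q4,q5},{q1,q2,q3}} U3={{q2},{q3},{q5},{q1,q2},{q1,q3},{q1,q5},{q2,q3},{q2,q4},{q4,q5},{q1,q2,q3}}
  U12={{q1,q2},{q1,q5},{q1,q2,q3}} U13={{q1,q2},{q1,q3},{q1,q5},{q1,q2,q3}} U23={{q2},{q5},{q1,q2},{q1,q5},{q2,q3},{q2,q4},{q4,q5},{q1,q2,q3}}
  U123={{q1,q2},{q1,q5},{q1,q2,q3}}
components per intersection:
  U1: {{q1},{q1,q2},{q1,q3},{q1,q5},{q1,q2,q3}}
  U2: {{q2},{q4},{q5},{q1,q2},{q1,q5},{q2,q3},{q2,q4},{q4,q5},{q1,q2,q3}}
  U3: {{q2},{q3},{q1,q2},{q1,q3},{q2,q3},{q2,q4},{q1,q2,q3}} {{q5},{q1,q5},{q4,q5}}
  U12: {{q1,q2},{q1,q2,q3}} {{q1,q5}}
  U13: {{q1,q2},{q1,q3},{q1,q2,q3}} {{q1,q5}}
  U23: {{q2},{q1,q2},{q2,q3},{q2,q4},{q1,q2,q3}} {{q5},{q1,q5},{q4,q5}}
  U123: {{q1,q2},{q1,q2,q3}} {{q1,q5}}
C dims 4,6,2; δ0: rk 3, SNF 1^3; δ1: rk 2, SNF 1^2
Ȟ^0: (4−3)−0=1 ⇒ Z
Ȟ^1: (6−2)−3=1 ⇒ Z
Ȟ^2: (2−0)−2=0 ⇒ 0

Ȟ^0 = Z; Ȟ^1 = Z; Ȟ^2 = 0


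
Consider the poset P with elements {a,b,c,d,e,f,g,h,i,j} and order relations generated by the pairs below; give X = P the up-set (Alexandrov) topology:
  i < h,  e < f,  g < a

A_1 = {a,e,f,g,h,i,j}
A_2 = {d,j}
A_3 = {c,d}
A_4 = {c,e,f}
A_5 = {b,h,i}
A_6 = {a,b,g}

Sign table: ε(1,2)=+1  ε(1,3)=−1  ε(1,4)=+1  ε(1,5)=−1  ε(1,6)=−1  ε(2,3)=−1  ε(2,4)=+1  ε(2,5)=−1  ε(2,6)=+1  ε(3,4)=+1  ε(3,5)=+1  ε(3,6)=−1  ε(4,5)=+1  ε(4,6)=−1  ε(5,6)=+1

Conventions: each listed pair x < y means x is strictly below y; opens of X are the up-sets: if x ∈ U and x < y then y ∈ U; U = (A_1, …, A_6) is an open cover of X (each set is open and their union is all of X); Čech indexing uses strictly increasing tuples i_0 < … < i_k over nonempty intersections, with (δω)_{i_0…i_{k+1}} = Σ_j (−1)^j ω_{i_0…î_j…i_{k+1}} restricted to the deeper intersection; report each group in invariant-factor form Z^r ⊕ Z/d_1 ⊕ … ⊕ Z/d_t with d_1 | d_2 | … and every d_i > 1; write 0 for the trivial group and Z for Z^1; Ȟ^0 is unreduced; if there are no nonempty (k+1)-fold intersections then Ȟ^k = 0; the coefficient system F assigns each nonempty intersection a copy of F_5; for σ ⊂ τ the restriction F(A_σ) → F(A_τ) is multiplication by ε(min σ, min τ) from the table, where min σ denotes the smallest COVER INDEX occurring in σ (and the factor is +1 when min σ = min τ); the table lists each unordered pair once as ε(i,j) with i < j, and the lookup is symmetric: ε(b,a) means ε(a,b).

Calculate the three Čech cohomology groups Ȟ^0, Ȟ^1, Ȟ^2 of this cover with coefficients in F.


Ȟ^0 = 0, Ȟ^1 = Z/5 and Ȟ^2 = 0

nonempty intersections:
  A12={j} A14={e,f} A15={h,i} A16={a,g} A23={d} A34={c} A56={b}
C dims 6,7; δ0: rk_F5 6
Ȟ^0: (6−6)−0=0 ⇒ 0
Ȟ^1: (7−0)−6=1 ⇒ Z/5
Ȟ^2: (0−0)−0=0 ⇒ 0


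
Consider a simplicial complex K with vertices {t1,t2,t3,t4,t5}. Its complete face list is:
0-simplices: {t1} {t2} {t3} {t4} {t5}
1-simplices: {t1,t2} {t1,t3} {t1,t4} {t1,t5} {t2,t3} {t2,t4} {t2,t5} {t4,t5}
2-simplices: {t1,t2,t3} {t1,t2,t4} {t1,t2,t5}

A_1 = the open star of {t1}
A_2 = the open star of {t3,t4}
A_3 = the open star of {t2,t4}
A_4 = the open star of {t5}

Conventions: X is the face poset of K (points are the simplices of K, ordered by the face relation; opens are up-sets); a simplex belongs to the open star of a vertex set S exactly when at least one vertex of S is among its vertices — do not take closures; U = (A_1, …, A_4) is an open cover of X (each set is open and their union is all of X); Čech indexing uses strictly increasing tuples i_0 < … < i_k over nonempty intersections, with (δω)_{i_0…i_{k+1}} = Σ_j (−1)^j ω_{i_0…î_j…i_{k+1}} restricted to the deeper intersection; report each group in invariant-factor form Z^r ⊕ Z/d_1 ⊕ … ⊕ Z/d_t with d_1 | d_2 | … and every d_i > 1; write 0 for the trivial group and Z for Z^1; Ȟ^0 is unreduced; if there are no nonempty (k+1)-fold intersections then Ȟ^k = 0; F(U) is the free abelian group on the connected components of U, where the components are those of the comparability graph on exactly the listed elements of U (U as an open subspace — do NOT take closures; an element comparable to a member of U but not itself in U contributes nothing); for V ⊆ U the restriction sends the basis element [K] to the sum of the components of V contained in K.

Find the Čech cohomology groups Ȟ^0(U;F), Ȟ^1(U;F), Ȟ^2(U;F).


cover nerve:
  A1={{t1},{t1,t2},{t1,t3},{t1,t4},{t1,t5},{t1,t2,t3},{t1,t2,t4},{t1,t2,t5}} A2={{t3},{t4},{t1,t3},{t1,t4},{t2,t3},{t2,t4},{t4,t5},{t1,t2,t3},{t1,t2,t4}} A3={{t2},{t4},{t1,t2},{t1,t4},{t2,t3},{t2,t4},{t2,t5},{t4,t5},{t1,t2,t3},{t1,t2,t4},{t1,t2,t5}} A4={{t5},{t1,t5},{t2,t5},{t4,t5},{t1,t2,t5}}
  A12={{t1,t3},{t1,t4},{t1,t2,t3},{t1,t2,t4}} A13={{t1,t2},{t1,t4},{t1,t2,t3},{t1,t2,t4},{t1,t2,t5}} A14={{t1,t5},{t1,t2,t5}} A23={{t4},{t1,t4},{t2,t3},{t2,t4},{t4,t5},{t1,t2,t3},{t1,t2,t4}} A24={{t4,t5}} A34={{t2,t5},{t4,t5},{t1,t2,t5}}
  A123={{t1,t4},{t1,t2,t3},{t1,t2,t4}} A134={{t1,t2,t5}} A234={{t4,t5}}
components per intersection:
  A1: {{t1},{t1,t2},{t1,t3},{t1,t4},{t1,t5},{t1,t2,t3},{t1,t2,t4},{t1,t2,t5}}
  A2: {{t3},{t1,t3},{t2,t3},{t1,t2,t3}} {{t4},{t1,t4},{t2,t4},{t4,t5},{t1,t2,t4}}
  A3: {{t2},{t4},{t1,t2},{t1,t4},{t2,t3},{t2,t4},{t2,t5},{t4,t5},{t1,t2,t3},{t1,t2,t4},{t1,t2,t5}}
  A4: {{t5},{t1,t5},{t2,t5},{t4,t5},{t1,t2,t5}}
  A12: {{t1,t3},{t1,t2,t3}} {{t1,t4},{t1,t2,t4}}
  A13: {{t1,t2},{t1,t4},{t1,t2,t3},{t1,t2,t4},{t1,t2,t5}}
  A14: {{t1,t5},{t1,t2,t5}}
  A23: {{t4},{t1,t4},{t2,t4},{t4,t5},{t1,t2,t4}} {{t2,t3},{t1,t2,t3}}
  A24: {{t4,t5}}
  A34: {{t2,t5},{t1,t2,t5}} {{t4,t5}}
  A123: {{t1,t4},{t1,t2,t4}} {{t1,t2,t3}}
  A134: {{t1,t2,t5}}
  A234: {{t4,t5}}
C dims 5,9,4; δ0: rk 4, SNF 1^4; δ1: rk 4, SNF 1^4
Ȟ^0: (5−4)−0=1 ⇒ Z
Ȟ^1: (9−4)−4=1 ⇒ Z
Ȟ^2: (4−0)−4=0 ⇒ 0

Ȟ^0 ≅ Z, Ȟ^1 ≅ Z and Ȟ^2 ≅ 0


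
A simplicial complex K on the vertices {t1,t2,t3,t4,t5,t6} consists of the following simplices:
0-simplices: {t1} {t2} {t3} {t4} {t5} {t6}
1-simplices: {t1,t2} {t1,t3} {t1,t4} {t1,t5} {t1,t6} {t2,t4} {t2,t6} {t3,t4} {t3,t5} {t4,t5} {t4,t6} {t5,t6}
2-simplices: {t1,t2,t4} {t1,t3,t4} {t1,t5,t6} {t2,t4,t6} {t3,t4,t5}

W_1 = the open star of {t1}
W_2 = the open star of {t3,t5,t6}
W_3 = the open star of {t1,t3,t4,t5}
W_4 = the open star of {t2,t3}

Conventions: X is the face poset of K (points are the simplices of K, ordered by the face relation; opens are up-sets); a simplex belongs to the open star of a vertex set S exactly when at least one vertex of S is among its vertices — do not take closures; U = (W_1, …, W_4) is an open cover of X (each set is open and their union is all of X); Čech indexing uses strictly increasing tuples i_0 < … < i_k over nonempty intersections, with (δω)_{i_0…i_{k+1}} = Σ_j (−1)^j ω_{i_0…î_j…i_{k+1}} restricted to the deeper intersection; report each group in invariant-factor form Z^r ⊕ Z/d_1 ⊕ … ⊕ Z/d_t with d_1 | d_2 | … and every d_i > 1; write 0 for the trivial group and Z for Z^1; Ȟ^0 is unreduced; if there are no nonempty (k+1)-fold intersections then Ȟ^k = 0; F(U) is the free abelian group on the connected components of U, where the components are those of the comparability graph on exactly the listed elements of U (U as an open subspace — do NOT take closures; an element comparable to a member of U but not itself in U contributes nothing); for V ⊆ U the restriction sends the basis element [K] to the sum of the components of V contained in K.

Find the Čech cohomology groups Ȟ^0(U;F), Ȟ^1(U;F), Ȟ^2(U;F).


Ȟ^0(U;F) ≅ Z, Ȟ^1(U;F) ≅ Z and Ȟ^2(U;F) ≅ 0

nonempty intersections:
  W1={{t1},{t1,t2},{t1,t3},{t1,t4},{t1,t5},{t1,t6},{t1,t2,t4},{t1,t3,t4},{t1,t5,t6}} W2={{t3},{t5},{t6},{t1,t3},{t1,t5},{t1,t6},{t2,t6},{t3,t4},{t3,t5},{t4,t5},{t4,t6},{t5,t6},{t1,t3,t4},{t1,t5,t6},{t2,t4,t6},{t3,t4,t5}} W3={{t1},{t3},{t4},{t5},{t1,t2},{t1,t3},{t1,t4},{t1,t5},{t1,t6},{t2,t4},{t3,t4},{t3,t5},{t4,t5},{t4,t6},{t5,t6},{t1,t2,t4},{t1,t3,t4},{t1,t5,t6},{t2,t4,t6},{t3,t4,t5}} W4={{t2},{t3},{t1,t2},{t1,t3},{t2,t4},{t2,t6},{t3,t4},{t3,t5},{t1,t2,t4},{t1,t3,t4},{t2,t4,t6},{t3,t4,t5}}
  W12={{t1,t3},{t1,t5},{t1,t6},{t1,t3,t4},{t1,t5,t6}} W13={{t1},{t1,t2},{t1,t3},{t1,t4},{t1,t5},{t1,t6},{t1,t2,t4},{t1,t3,t4},{t1,t5,t6}} W14={{t1,t2},{t1,t3},{t1,t2,t4},{t1,t3,t4}} W23={{t3},{t5},{t1,t3},{t1,t5},{t1,t6},{t3,t4},{t3,t5},{t4,t5},{t4,t6},{t5,t6},{t1,t3,t4},{t1,t5,t6},{t2,t4,t6},{t3,t4,t5}} W24={{t3},{t1,t3},{t2,t6},{t3,t4},{t3,t5},{t1,t3,t4},{t2,t4,t6},{t3,t4,t5}} W34={{t3},{t1,t2},{t1,t3},{t2,t4},{t3,t4},{t3,t5},{t1,t2,t4},{t1,t3,t4},{t2,t4,t6},{t3,t4,t5}}
  W123={{t1,t3},{t1,t5},{t1,t6},{t1,t3,t4},{t1,t5,t6}} W124={{t1,t3},{t1,t3,t4}} W134={{t1,t2},{t1,t3},{t1,t2,t4},{t1,t3,t4}} W234={{t3},{t1,t3},{t3,t4},{t3,t5},{t1,t3,t4},{t2,t4,t6},{t3,t4,t5}}
  W1234={{t1,t3},{t1,t3,t4}}
components per intersection:
  W1: {{t1},{t1,t2},{t1,t3},{t1,t4},{t1,t5},{t1,t6},{t1,t2,t4},{t1,t3,t4},{t1,t5,t6}}
  W2: {{t3},{t5},{t6},{t1,t3},{t1,t5},{t1,t6},{t2,t6},{t3,t4},{t3,t5},{t4,t5},{t4,t6},{t5,t6},{t1,t3,t4},{t1,t5,t6},{t2,t4,t6},{t3,t4,t5}}
  W3: {{t1},{t3},{t4},{t5},{t1,t2},{t1,t3},{t1,t4},{t1,t5},{t1,t6},{t2,t4},{t3,t4},{t3,t5},{t4,t5},{t4,t6},{t5,t6},{t1,t2,t4},{t1,t3,t4},{t1,t5,t6},{t2,t4,t6},{t3,t4,t5}}
  W4: {{t2},{t1,t2},{t2,t4},{t2,t6},{t1,t2,t4},{t2,t4,t6}} {{t3},{t1,t3},{t3,t4},{t3,t5},{t1,t3,t4},{t3,t4,t5}}
  W12: {{t1,t3},{t1,t3,t4}} {{t1,t5},{t1,t6},{t1,t5,t6}}
  W13: {{t1},{t1,t2},{t1,t3},{t1,t4},{t1,t5},{t1,t6},{t1,t2,t4},{t1,t3,t4},{t1,t5,t6}}
  W14: {{t1,t2},{t1,t2,t4}} {{t1,t3},{t1,t3,t4}}
  W23: {{t3},{t5},{t1,t3},{t1,t5},{t1,t6},{t3,t4},{t3,t5},{t4,t5},{t5,t6},{t1,t3,t4},{t1,t5,t6},{t3,t4,t5}} {{t4,t6},{t2,t4,t6}}
  W24: {{t3},{t1,t3},{t3,t4},{t3,t5},{t1,t3,t4},{t3,t4,t5}} {{t2,t6},{t2,t4,t6}}
  W34: {{t3},{t1,t3},{t3,t4},{t3,t5},{t1,t3,t4},{t3,t4,t5}} {{t1,t2},{t2,t4},{t1,t2,t4},{t2,t4,t6}}
  W123: {{t1,t3},{t1,t3,t4}} {{t1,t5},{t1,t6},{t1,t5,t6}}
  W124: {{t1,t3},{t1,t3,t4}}
  W134: {{t1,t2},{t1,t2,t4}} {{t1,t3},{t1,t3,t4}}
  W234: {{t3},{t1,t3},{t3,t4},{t3,t5},{t1,t3,t4},{t3,t4,t5}} {{t2,t4,t6}}
  W1234: {{t1,t3},{t1,t3,t4}}
C dims 5,11,7,1; δ0: rk 4, SNF 1^4; δ1: rk 6, SNF 1^6; δ2: rk 1, SNF 1^1
Ȟ^0: (5−4)−0=1 ⇒ Z
Ȟ^1: (11−6)−4=1 ⇒ Z
Ȟ^2: (7−1)−6=0 ⇒ 0


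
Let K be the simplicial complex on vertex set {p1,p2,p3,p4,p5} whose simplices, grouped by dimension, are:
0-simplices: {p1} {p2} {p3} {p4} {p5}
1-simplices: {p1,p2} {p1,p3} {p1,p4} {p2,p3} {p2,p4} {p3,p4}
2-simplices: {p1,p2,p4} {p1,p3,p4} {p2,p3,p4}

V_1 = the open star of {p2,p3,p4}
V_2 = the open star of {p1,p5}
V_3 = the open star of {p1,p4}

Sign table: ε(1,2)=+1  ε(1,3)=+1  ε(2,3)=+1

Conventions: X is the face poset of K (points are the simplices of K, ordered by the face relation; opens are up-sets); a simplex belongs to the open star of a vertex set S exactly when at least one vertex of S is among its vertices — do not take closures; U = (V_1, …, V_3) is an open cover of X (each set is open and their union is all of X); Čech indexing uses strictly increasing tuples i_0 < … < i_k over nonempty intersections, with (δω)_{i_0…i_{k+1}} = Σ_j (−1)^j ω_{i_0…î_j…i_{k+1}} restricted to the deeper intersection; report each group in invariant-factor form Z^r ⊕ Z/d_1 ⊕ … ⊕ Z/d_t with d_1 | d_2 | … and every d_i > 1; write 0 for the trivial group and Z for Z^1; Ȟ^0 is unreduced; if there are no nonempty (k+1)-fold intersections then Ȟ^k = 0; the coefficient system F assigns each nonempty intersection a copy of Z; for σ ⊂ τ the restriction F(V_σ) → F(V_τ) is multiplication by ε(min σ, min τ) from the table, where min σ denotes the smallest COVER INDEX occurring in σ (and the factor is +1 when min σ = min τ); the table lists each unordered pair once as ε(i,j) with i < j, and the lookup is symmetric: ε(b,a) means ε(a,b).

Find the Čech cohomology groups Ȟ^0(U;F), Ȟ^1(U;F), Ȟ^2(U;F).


Ȟ^0 ≅ Z, Ȟ^1 ≅ 0, Ȟ^2 ≅ 0

nerve of the cover:
  V1={{p2},{p3},{p4},{p1,p2},{p1,p3},{p1,p4},{p2,p3},{p2,p4},{p3,p4},{p1,p2,p4},{p1,p3,p4},{p2,p3,p4}} V2={{p1},{p5},{p1,p2},{p1,p3},{p1,p4},{p1,p2,p4},{p1,p3,p4}} V3={{p1},{p4},{p1,p2},{p1,p3},{p1,p4},{p2,p4},{p3,p4},{p1,p2,p4},{p1,p3,p4},{p2,p3,p4}}
  V12={{p1,p2},{p1,p3},{p1,p4},{p1,p2,p4},{p1,p3,p4}} V13={{p4},{p1,p2},{p1,p3},{p1,p4},{p2,p4},{p3,p4},{p1,p2,p4},{p1,p3,p4},{p2,p3,p4}} V23={{p1},{p1,p2},{p1,p3},{p1,p4},{p1,p2,p4},{p1,p3,p4}}
  V123={{p1,p2},{p1,p3},{p1,p4},{p1,p2,p4},{p1,p3,p4}}
C dims 3,3,1; δ0: rk 2, SNF 1^2; δ1: rk 1, SNF 1^1
Ȟ^0 = (3 − 2) − 0 = 1, so Ȟ^0 ≅ Z
Ȟ^1 = (3 − 1) − 2 = 0, so Ȟ^1 ≅ 0
Ȟ^2 = (1 − 0) − 1 = 0, so Ȟ^2 ≅ 0


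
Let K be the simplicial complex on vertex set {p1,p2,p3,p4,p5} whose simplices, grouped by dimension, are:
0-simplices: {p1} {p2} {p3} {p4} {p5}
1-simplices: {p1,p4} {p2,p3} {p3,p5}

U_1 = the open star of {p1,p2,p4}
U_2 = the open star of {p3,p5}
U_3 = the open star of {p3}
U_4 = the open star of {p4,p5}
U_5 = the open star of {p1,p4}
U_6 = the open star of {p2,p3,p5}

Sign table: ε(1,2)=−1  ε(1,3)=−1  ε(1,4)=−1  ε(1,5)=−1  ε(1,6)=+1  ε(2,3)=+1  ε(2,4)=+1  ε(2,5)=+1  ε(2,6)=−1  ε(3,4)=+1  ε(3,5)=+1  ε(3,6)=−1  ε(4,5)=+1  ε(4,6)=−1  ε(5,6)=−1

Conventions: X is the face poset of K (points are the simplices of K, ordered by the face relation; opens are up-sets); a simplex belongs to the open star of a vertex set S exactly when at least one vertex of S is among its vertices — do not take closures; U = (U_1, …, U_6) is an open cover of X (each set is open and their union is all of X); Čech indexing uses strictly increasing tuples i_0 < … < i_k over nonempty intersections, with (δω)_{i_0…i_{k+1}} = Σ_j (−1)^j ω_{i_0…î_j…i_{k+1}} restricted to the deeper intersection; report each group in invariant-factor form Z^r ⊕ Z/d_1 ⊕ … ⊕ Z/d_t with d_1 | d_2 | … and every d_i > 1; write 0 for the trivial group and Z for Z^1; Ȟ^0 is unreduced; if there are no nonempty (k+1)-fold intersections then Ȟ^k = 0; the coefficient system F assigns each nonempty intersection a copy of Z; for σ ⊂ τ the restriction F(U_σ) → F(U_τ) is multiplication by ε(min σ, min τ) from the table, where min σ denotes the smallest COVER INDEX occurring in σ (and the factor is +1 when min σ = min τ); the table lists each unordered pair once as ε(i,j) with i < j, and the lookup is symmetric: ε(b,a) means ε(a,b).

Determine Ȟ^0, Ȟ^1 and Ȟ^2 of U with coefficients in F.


nonempty overlaps:
  U1={{p1},{p2},{p4},{p1,p4},{p2,p3}} U2={{p3},{p5},{p2,p3},{p3,p5}} U3={{p3},{p2,p3},{p3,p5}} U4={{p4},{p5},{p1,p4},{p3,p5}} U5={{p1},{p4},{p1,p4}} U6={{p2},{p3},{p5},{p2,p3},{p3,p5}}
  U12={{p2,p3}} U13={{p2,p3}} U14={{p4},{p1,p4}} U15={{p1},{p4},{p1,p4}} U16={{p2},{p2,p3}} U23={{p3},{p2,p3},{p3,p5}} U24={{p5},{p3,p5}} U26={{p3},{p5},{p2,p3},{p3,p5}} U34={{p3,p5}} U36={{p3},{p2,p3},{p3,p5}} U45={{p4},{p1,p4}} U46={{p5},{p3,p5}}
  U123={{p2,p3}} U126={{p2,p3}} U136={{p2,p3}} U145={{p4},{p1,p4}} U234={{p3,p5}} U236={{p3},{p2,p3},{p3,p5}} U246={{p5},{p3,p5}} U346={{p3,p5}}
  U1236={{p2,p3}} U2346={{p3,p5}}
C dims 6,12,8,2; δ0: rk 5, SNF 1^5; δ1: rk 6, SNF 1^6; δ2: rk 2, SNF 1^2
degree 0: 6−5−0 = 1 → Ȟ^0 ≅ Z
degree 1: 12−6−5 = 1 → Ȟ^1 ≅ Z
degree 2: 8−2−6 = 0 → Ȟ^2 ≅ 0

Ȟ^0 ≅ Z,  Ȟ^1 ≅ Z,  Ȟ^2 ≅ 0


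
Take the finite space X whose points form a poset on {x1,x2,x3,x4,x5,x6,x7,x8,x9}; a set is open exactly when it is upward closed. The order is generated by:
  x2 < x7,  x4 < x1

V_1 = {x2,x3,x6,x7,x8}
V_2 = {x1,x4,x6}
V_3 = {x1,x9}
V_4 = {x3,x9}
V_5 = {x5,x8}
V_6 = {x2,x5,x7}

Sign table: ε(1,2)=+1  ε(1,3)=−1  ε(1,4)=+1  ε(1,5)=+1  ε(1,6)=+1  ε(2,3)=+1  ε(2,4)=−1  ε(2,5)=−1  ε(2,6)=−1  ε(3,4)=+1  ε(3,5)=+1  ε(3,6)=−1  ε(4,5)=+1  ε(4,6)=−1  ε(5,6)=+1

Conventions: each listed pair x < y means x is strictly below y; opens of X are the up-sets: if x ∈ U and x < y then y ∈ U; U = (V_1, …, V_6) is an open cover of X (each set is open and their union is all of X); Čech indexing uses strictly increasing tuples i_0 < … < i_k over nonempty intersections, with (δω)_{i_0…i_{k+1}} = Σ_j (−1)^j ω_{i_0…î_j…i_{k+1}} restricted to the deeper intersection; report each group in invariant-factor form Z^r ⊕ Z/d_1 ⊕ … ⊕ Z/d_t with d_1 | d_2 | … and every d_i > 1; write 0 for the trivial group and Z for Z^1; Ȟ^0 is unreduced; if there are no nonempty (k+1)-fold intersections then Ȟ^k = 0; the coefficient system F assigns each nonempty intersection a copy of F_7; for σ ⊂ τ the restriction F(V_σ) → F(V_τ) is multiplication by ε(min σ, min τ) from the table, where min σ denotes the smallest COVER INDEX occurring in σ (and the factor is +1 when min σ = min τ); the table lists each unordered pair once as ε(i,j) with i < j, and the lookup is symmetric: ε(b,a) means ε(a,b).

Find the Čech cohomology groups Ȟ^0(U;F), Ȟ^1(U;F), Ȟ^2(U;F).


intersection data:
  V12={x6} V14={x3} V15={x8} V16={x2,x7} V23={x1} V34={x9} V56={x5}
C dims 6,7; δ0: rk_F7 5
Ȟ^0 = (6 − 5) − 0 = 1, so Ȟ^0 ≅ Z/7
Ȟ^1 = (7 − 0) − 5 = 2, so Ȟ^1 ≅ Z/7 ⊕ Z/7
Ȟ^2 = (0 − 0) − 0 = 0, so Ȟ^2 ≅ 0

Ȟ^0(U;F) ≅ Z/7, Ȟ^1(U;F) ≅ Z/7 ⊕ Z/7 and Ȟ^2(U;F) ≅ 0


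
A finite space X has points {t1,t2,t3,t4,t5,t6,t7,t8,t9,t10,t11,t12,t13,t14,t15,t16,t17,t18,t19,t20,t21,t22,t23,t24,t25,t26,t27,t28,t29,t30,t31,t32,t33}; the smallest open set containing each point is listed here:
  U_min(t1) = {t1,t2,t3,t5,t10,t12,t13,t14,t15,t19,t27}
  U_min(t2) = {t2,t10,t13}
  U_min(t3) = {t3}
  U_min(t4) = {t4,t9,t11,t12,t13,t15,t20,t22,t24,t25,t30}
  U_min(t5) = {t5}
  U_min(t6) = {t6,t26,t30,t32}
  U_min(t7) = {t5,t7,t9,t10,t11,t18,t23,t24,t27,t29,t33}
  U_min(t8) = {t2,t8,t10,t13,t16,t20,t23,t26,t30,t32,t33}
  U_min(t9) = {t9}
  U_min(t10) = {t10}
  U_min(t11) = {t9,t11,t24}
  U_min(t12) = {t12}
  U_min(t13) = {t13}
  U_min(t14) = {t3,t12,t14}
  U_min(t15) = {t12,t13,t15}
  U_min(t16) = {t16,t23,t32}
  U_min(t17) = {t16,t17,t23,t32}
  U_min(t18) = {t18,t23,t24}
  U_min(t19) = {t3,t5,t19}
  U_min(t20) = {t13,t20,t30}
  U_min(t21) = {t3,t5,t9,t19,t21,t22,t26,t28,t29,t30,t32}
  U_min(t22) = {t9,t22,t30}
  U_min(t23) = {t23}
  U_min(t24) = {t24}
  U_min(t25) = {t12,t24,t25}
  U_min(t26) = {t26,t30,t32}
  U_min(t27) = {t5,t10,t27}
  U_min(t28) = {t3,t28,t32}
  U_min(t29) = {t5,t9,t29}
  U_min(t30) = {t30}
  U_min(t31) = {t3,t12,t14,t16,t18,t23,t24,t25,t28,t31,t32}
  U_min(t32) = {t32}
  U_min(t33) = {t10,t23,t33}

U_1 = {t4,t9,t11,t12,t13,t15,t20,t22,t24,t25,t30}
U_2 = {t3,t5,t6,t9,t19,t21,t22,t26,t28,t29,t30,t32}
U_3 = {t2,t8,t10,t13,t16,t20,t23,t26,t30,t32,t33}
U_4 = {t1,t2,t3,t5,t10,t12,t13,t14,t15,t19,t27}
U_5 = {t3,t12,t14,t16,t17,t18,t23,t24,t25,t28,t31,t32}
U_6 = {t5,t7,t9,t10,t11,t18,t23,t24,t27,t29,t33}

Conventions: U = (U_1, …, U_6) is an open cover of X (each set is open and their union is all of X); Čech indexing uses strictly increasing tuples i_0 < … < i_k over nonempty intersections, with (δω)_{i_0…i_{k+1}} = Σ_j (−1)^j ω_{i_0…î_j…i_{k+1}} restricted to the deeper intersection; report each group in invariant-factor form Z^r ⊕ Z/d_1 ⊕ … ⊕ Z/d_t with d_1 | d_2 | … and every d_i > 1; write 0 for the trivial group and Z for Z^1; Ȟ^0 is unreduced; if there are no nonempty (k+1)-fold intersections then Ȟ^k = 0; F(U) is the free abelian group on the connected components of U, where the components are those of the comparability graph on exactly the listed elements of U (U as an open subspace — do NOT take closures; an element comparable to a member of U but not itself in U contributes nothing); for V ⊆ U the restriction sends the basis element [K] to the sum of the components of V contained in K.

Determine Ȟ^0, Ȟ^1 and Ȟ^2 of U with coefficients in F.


Ȟ^0(U;F) ≅ Z,  Ȟ^1(U;F) ≅ 0,  Ȟ^2(U;F) ≅ Z/2

nonempty overlaps:
  U12={t9,t22,t30} U13={t13,t20,t30} U14={t12,t13,t15} U15={t12,t24,t25} U16={t9,t11,t24} U23={t26,t30,t32} U24={t3,t5,t19} U25={t3,t28,t32} U26={t5,t9,t29} U34={t2,t10,t13} U35={t16,t23,t32} U36={t10,t23,t33} U45={t3,t12,t14} U46={t5,t10,t27} U56={t18,t23,t24}
  U123={t30} U126={t9} U134={t13} U145={t12} U156={t24} U235={t32} U245={t3} U246={t5} U346={t10} U356={t23}
components per intersection:
  U1: {t4,t9,t11,t12,t13,t15,t20,t22,t24,t25,t30}
  U2: {t3,t5,t6,t9,t19,t21,t22,t26,t28,t29,t30,t32}
  U3: {t2,t8,t10,t13,t16,t20,t23,t26,t30,t32,t33}
  U4: {t1,t2,t3,t5,t10,t12,t13,t14,t15,t19,t27}
  U5: {t3,t12,t14,t16,t17,t18,t23,t24,t25,t28,t31,t32}
  U6: {t5,t7,t9,t10,t11,t18,t23,t24,t27,t29,t33}
  U12: {t9,t22,t30}
  U13: {t13,t20,t30}
  U14: {t12,t13,t15}
  U15: {t12,t24,t25}
  U16: {t9,t11,t24}
  U23: {t26,t30,t32}
  U24: {t3,t5,t19}
  U25: {t3,t28,t32}
  U26: {t5,t9,t29}
  U34: {t2,t10,t13}
  U35: {t16,t23,t32}
  U36: {t10,t23,t33}
  U45: {t3,t12,t14}
  U46: {t5,t10,t27}
  U56: {t18,t23,t24}
  U123: {t30}
  U126: {t9}
  U134: {t13}
  U145: {t12}
  U156: {t24}
  U235: {t32}
  U245: {t3}
  U246: {t5}
  U346: {t10}
  U356: {t23}
C dims 6,15,10; δ0: rk 5, SNF 1^5; δ1: rk 10, SNF 1^9·2
degree 0: 6−5−0 = 1 → Ȟ^0 ≅ Z
degree 1: 15−10−5 = 0 → Ȟ^1 ≅ 0
degree 2: 10−0−10 = 0 plus torsion [2] → Ȟ^2 ≅ Z/2
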